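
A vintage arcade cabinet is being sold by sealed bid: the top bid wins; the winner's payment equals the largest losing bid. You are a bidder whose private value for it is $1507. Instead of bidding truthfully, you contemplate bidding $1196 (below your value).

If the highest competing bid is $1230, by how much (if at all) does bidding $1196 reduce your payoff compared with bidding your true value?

$277

Bidding your value $1507: you win (since $1507 > $1230) and pay $1230. Payoff $277.
Bidding $1196: you lose. Payoff $0.
The competing bid $1230 lies between your shaded bid and your value, so underbidding forfeits an item you could have won at a profitable price.
Loss from deviating = $277 − ($0) = $277.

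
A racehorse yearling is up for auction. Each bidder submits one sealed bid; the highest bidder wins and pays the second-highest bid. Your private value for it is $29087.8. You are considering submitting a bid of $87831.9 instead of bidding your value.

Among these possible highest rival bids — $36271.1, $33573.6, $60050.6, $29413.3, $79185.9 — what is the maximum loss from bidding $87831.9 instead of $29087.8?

$50098.1

$36271.1: truthful gives $0, deviation gives −$7183.3 → loss $7183.3.
$33573.6: truthful gives $0, deviation gives −$4485.8 → loss $4485.8.
$60050.6: truthful gives $0, deviation gives −$30962.8 → loss $30962.8.
$29413.3: truthful gives $0, deviation gives −$325.5 → loss $325.5.
$79185.9: truthful gives $0, deviation gives −$50098.1 → loss $50098.1.
Maximum loss: $50098.1.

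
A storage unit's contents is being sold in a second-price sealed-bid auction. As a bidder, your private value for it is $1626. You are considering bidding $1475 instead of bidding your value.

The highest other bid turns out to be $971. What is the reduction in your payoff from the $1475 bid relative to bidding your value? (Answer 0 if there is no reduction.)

$0

Bidding your value $1626: you win (since $1626 > $971) and pay $971. Payoff $655.
Bidding $1475: you win and pay $971. Payoff $1626 − $971 = $655.
Difference = $655 − $655 = $0; both bids lead to the same outcome because the competing bid is below both your value and your alternative bid.
Because the price is fixed by the runner-up's bid, deviating from your value can only change a good outcome into a bad one — never the reverse.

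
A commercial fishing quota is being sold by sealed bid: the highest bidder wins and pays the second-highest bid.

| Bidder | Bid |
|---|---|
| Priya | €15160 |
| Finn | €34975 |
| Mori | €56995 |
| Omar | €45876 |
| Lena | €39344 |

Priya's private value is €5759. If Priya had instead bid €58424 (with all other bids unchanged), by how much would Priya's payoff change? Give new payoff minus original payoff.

The highest bid among the other bidders is €56995; Priya's bid doesn't change that.
Original bid €15160: Priya is not highest (top rival bid is €56995); payoff €0.
Alternative bid €58424: Priya is highest, pays the top rival bid €56995; payoff €5759 − €56995 = −€51236.
Change in payoff = −€51236 − (€0) = −€51236.

−€51236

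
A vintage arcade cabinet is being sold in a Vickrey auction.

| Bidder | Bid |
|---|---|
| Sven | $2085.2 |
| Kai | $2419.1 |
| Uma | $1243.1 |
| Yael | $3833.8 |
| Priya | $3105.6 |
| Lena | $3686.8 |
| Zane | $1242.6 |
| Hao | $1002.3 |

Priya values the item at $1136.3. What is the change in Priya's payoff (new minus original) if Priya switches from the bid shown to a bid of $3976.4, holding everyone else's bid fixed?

−$2697.5

The highest bid among the other bidders is $3833.8; Priya's bid doesn't change that.
Original bid $3105.6: Priya is not highest (top rival bid is $3833.8); payoff $0.
Alternative bid $3976.4: Priya is highest, pays the top rival bid $3833.8; payoff $1136.3 − $3833.8 = −$2697.5.
Change in payoff = −$2697.5 − ($0) = −$2697.5.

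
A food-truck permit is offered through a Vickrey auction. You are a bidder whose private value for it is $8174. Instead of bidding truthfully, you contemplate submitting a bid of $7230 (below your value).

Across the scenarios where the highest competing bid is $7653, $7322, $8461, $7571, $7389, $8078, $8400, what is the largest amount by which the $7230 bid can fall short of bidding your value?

$7653: truthful gives $521, deviation gives $0 → loss $521.
$7322: truthful gives $852, deviation gives $0 → loss $852.
$8461: same outcome either way → loss $0.
$7571: truthful gives $603, deviation gives $0 → loss $603.
$7389: truthful gives $785, deviation gives $0 → loss $785.
$8078: truthful gives $96, deviation gives $0 → loss $96.
$8400: same outcome either way → loss $0.
Maximum loss: $852.

$852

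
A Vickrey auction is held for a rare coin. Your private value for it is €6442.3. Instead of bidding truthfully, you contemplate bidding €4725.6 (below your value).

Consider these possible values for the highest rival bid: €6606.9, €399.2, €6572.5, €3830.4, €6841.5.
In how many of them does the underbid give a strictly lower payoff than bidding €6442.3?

The deviation hurts exactly when the highest competing bid lies strictly between €4725.6 and €6442.3 — underbidding then forfeits a profitable win.
€6606.9: above both → same outcome either way.
€399.2: below both → same outcome either way.
€6572.5: above both → same outcome either way.
€3830.4: below both → same outcome either way.
€6841.5: above both → same outcome either way.
Count: 0.

0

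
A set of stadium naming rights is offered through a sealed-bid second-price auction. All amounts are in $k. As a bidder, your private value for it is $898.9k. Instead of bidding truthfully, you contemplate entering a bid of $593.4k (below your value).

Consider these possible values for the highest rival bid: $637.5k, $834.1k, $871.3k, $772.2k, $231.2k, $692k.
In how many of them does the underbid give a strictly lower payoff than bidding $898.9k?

5

The deviation hurts exactly when the highest competing bid lies strictly between $593.4k and $898.9k — underbidding then forfeits a profitable win.
$637.5k: inside the interval → strictly worse (loss $261.4k).
$834.1k: inside the interval → strictly worse (loss $64.8k).
$871.3k: inside the interval → strictly worse (loss $27.6k).
$772.2k: inside the interval → strictly worse (loss $126.7k).
$231.2k: below both → same outcome either way.
$692k: inside the interval → strictly worse (loss $206.9k).
Count: 5.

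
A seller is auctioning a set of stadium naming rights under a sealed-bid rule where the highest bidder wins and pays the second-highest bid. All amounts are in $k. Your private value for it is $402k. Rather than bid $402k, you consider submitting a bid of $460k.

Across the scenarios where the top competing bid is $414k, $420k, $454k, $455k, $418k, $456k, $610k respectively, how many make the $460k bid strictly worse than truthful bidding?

6

The deviation hurts exactly when the highest competing bid lies strictly between $402k and $460k — overbidding then wins at a price above your value.
$414k: inside the interval → strictly worse (loss $12k).
$420k: inside the interval → strictly worse (loss $18k).
$454k: inside the interval → strictly worse (loss $52k).
$455k: inside the interval → strictly worse (loss $53k).
$418k: inside the interval → strictly worse (loss $16k).
$456k: inside the interval → strictly worse (loss $54k).
$610k: above both → same outcome either way.
Count: 6.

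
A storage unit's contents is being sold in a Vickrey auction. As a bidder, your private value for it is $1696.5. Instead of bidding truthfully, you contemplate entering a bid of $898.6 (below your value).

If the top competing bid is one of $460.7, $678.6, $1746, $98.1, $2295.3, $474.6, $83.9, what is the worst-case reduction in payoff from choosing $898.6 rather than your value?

$460.7: same outcome either way → loss $0.
$678.6: same outcome either way → loss $0.
$1746: same outcome either way → loss $0.
$98.1: same outcome either way → loss $0.
$2295.3: same outcome either way → loss $0.
$474.6: same outcome either way → loss $0.
$83.9: same outcome either way → loss $0.
Maximum loss: $0.

$0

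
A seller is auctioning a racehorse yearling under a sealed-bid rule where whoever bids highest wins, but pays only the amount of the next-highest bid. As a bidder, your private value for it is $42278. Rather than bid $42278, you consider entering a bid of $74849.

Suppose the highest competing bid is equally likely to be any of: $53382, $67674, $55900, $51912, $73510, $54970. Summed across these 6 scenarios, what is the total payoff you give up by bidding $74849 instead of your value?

The deviation costs you only when the competing bid falls strictly between $42278 and $74849; elsewhere both bids give the same outcome.
$53382: truthful payoff $0, deviation payoff −$11104 → loss $11104.
$67674: truthful payoff $0, deviation payoff −$25396 → loss $25396.
$55900: truthful payoff $0, deviation payoff −$13622 → loss $13622.
$51912: truthful payoff $0, deviation payoff −$9634 → loss $9634.
$73510: truthful payoff $0, deviation payoff −$31232 → loss $31232.
$54970: truthful payoff $0, deviation payoff −$12692 → loss $12692.
Total loss = $11104 + $25396 + $13622 + $9634 + $31232 + $12692 = $103680.
Because the price is fixed by the runner-up's bid, deviating from your value can only change a good outcome into a bad one — never the reverse.

$103680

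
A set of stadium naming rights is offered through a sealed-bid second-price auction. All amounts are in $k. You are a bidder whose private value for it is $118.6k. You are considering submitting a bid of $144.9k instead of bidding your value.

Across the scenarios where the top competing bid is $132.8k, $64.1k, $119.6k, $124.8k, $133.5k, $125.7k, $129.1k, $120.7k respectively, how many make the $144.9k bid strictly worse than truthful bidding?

7

The deviation hurts exactly when the highest competing bid lies strictly between $118.6k and $144.9k — overbidding then wins at a price above your value.
$132.8k: inside the interval → strictly worse (loss $14.2k).
$64.1k: below both → same outcome either way.
$119.6k: inside the interval → strictly worse (loss $1k).
$124.8k: inside the interval → strictly worse (loss $6.2k).
$133.5k: inside the interval → strictly worse (loss $14.9k).
$125.7k: inside the interval → strictly worse (loss $7.1k).
$129.1k: inside the interval → strictly worse (loss $10.5k).
$120.7k: inside the interval → strictly worse (loss $2.1k).
Count: 7.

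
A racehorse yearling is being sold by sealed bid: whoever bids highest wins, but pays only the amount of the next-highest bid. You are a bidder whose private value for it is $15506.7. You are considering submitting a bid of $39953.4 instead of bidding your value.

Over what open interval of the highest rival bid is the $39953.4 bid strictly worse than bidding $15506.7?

($15506.7, $39953.4)

If the competing bid is below $15506.7, both bids win at the same price — no difference.
If it is above $39953.4, both bids lose — no difference.
If it lies strictly between $15506.7 and $39953.4, bidding your value loses (payoff 0) while bidding $39953.4 wins at a price above your value (payoff negative).
So the deviation strictly hurts on the open interval ($15506.7, $39953.4).
Truthful bidding weakly dominates here: raising your bid can only win items priced above your value, and lowering it can only forfeit items priced below.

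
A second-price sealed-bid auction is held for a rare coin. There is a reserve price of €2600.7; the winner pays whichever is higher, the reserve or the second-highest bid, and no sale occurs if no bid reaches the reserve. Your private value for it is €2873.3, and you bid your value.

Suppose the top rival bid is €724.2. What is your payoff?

€272.6

Your bid €2873.3 is the highest and exceeds the reserve.
Price = max(second-highest bid, reserve) = max(€724.2, €2600.7) = €2600.7.
Payoff = €2873.3 − €2600.7 = €272.6.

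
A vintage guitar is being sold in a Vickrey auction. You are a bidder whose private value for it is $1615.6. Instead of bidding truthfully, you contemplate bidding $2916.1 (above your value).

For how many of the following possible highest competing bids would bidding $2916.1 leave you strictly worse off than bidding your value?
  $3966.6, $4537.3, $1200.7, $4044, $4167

0

The deviation hurts exactly when the highest competing bid lies strictly between $1615.6 and $2916.1 — overbidding then wins at a price above your value.
$3966.6: above both → same outcome either way.
$4537.3: above both → same outcome either way.
$1200.7: below both → same outcome either way.
$4044: above both → same outcome either way.
$4167: above both → same outcome either way.
Count: 0.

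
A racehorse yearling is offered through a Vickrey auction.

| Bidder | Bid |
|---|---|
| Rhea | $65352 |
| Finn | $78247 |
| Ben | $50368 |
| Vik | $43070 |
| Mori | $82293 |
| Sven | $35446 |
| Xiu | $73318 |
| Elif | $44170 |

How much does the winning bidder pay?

$78247

Highest bid: Mori at $82293, so Mori wins.
Second-highest bid: Finn at $78247 — that is the price the winner pays.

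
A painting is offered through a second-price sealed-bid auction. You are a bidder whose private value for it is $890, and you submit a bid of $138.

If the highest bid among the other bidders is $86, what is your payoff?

$804

Your bid $138 exceeds the highest competing bid $86, so you win.
In a second-price auction the winner pays the second-highest bid, $86.
Payoff = value − price = $890 − $86 = $804.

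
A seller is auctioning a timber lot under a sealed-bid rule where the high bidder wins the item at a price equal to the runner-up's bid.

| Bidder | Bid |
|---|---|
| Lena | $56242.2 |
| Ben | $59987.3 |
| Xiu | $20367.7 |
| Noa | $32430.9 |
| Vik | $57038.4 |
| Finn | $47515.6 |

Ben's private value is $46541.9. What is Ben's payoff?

Highest bid: Ben at $59987.3, so Ben wins.
Second-highest bid: Vik at $57038.4 — that is the price the winner pays.
Ben's payoff = value − price = $46541.9 − $57038.4 = −$10496.5.

−$10496.5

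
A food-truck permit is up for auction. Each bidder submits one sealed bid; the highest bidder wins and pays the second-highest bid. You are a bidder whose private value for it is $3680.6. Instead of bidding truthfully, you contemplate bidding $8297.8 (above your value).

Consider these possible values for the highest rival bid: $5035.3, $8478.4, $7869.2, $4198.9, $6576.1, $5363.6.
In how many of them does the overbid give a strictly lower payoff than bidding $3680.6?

5

The deviation hurts exactly when the highest competing bid lies strictly between $3680.6 and $8297.8 — overbidding then wins at a price above your value.
$5035.3: inside the interval → strictly worse (loss $1354.7).
$8478.4: above both → same outcome either way.
$7869.2: inside the interval → strictly worse (loss $4188.6).
$4198.9: inside the interval → strictly worse (loss $518.3).
$6576.1: inside the interval → strictly worse (loss $2895.5).
$5363.6: inside the interval → strictly worse (loss $1683).
Count: 5.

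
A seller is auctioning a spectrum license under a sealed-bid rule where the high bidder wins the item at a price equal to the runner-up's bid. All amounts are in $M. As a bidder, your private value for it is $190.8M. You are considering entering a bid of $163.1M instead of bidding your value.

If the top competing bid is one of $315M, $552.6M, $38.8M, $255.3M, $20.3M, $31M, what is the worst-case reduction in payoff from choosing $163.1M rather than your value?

$0M

$315M: same outcome either way → loss $0M.
$552.6M: same outcome either way → loss $0M.
$38.8M: same outcome either way → loss $0M.
$255.3M: same outcome either way → loss $0M.
$20.3M: same outcome either way → loss $0M.
$31M: same outcome either way → loss $0M.
Maximum loss: $0M.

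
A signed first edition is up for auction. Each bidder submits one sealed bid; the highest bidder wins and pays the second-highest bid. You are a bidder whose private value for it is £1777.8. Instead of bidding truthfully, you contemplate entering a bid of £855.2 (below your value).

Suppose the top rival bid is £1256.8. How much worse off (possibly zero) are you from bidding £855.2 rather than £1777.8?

£521

Bidding your value £1777.8: you win (since £1777.8 > £1256.8) and pay £1256.8. Payoff £521.
Bidding £855.2: you lose. Payoff £0.
The competing bid £1256.8 lies between your shaded bid and your value, so underbidding forfeits an item you could have won at a profitable price.
Loss from deviating = £521 − (£0) = £521.
Because the price is fixed by the runner-up's bid, deviating from your value can only change a good outcome into a bad one — never the reverse.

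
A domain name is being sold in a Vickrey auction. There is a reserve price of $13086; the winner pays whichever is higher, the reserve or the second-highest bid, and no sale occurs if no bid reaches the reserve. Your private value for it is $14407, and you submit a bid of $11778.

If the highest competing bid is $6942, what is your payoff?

Your bid $11778 is the highest bid but falls below the reserve $13086, so the item goes unsold. Payoff $0.

$0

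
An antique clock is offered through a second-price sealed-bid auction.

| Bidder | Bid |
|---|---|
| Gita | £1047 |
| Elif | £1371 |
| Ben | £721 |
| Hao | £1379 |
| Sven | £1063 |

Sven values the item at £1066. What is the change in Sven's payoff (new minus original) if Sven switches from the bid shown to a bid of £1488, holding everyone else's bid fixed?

−£313

The highest bid among the other bidders is £1379; Sven's bid doesn't change that.
Original bid £1063: Sven is not highest (top rival bid is £1379); payoff £0.
Alternative bid £1488: Sven is highest, pays the top rival bid £1379; payoff £1066 − £1379 = −£313.
Change in payoff = −£313 − (£0) = −£313.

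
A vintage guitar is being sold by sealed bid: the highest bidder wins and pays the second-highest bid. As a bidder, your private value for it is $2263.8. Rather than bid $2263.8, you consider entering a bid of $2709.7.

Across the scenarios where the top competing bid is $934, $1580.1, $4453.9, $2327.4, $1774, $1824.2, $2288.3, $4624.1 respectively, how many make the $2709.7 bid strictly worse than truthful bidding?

The deviation hurts exactly when the highest competing bid lies strictly between $2263.8 and $2709.7 — overbidding then wins at a price above your value.
$934: below both → same outcome either way.
$1580.1: below both → same outcome either way.
$4453.9: above both → same outcome either way.
$2327.4: inside the interval → strictly worse (loss $63.6).
$1774: below both → same outcome either way.
$1824.2: below both → same outcome either way.
$2288.3: inside the interval → strictly worse (loss $24.5).
$4624.1: above both → same outcome either way.
Count: 2.

2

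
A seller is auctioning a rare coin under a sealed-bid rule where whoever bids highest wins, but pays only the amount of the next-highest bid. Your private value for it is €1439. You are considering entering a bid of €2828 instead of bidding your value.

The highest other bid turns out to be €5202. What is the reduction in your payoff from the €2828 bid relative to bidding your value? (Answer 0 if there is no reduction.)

Bidding your value €1439: you lose (since €1439 < €5202). Payoff €0.
Bidding €2828: you lose. Payoff €0.
Difference = €0 − €0 = €0; both bids lead to the same outcome because the competing bid is above both your value and your alternative bid.
Truthful bidding weakly dominates here: raising your bid can only win items priced above your value, and lowering it can only forfeit items priced below.

€0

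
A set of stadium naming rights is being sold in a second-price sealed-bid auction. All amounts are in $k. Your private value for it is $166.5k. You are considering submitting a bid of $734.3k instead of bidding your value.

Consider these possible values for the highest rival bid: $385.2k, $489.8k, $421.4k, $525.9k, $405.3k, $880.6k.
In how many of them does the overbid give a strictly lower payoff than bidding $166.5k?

The deviation hurts exactly when the highest competing bid lies strictly between $166.5k and $734.3k — overbidding then wins at a price above your value.
$385.2k: inside the interval → strictly worse (loss $218.7k).
$489.8k: inside the interval → strictly worse (loss $323.3k).
$421.4k: inside the interval → strictly worse (loss $254.9k).
$525.9k: inside the interval → strictly worse (loss $359.4k).
$405.3k: inside the interval → strictly worse (loss $238.8k).
$880.6k: above both → same outcome either way.
Count: 5.

5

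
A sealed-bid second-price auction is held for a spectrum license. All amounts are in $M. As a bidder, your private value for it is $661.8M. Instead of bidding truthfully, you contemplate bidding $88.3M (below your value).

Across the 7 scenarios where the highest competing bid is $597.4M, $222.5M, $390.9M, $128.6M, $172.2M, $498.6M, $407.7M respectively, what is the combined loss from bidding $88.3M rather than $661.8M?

The deviation costs you only when the competing bid falls strictly between $88.3M and $661.8M; elsewhere both bids give the same outcome.
$597.4M: truthful payoff $64.4M, deviation payoff $0M → loss $64.4M.
$222.5M: truthful payoff $439.3M, deviation payoff $0M → loss $439.3M.
$390.9M: truthful payoff $270.9M, deviation payoff $0M → loss $270.9M.
$128.6M: truthful payoff $533.2M, deviation payoff $0M → loss $533.2M.
$172.2M: truthful payoff $489.6M, deviation payoff $0M → loss $489.6M.
$498.6M: truthful payoff $163.2M, deviation payoff $0M → loss $163.2M.
$407.7M: truthful payoff $254.1M, deviation payoff $0M → loss $254.1M.
Total loss = $64.4M + $439.3M + $270.9M + $533.2M + $489.6M + $163.2M + $254.1M = $2214.7M.
Because the price is fixed by the runner-up's bid, deviating from your value can only change a good outcome into a bad one — never the reverse.

$2214.7M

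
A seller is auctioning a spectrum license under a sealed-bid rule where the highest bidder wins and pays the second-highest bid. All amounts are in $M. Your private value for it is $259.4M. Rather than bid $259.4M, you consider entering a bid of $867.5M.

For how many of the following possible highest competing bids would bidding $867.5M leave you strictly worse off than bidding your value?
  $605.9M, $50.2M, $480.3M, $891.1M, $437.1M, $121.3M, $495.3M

The deviation hurts exactly when the highest competing bid lies strictly between $259.4M and $867.5M — overbidding then wins at a price above your value.
$605.9M: inside the interval → strictly worse (loss $346.5M).
$50.2M: below both → same outcome either way.
$480.3M: inside the interval → strictly worse (loss $220.9M).
$891.1M: above both → same outcome either way.
$437.1M: inside the interval → strictly worse (loss $177.7M).
$121.3M: below both → same outcome either way.
$495.3M: inside the interval → strictly worse (loss $235.9M).
Count: 4.

4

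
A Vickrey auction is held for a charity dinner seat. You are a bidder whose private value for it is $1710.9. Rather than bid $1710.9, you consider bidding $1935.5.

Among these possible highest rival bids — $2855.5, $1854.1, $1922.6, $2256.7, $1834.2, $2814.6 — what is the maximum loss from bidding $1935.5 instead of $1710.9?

$2855.5: same outcome either way → loss $0.
$1854.1: truthful gives $0, deviation gives −$143.2 → loss $143.2.
$1922.6: truthful gives $0, deviation gives −$211.7 → loss $211.7.
$2256.7: same outcome either way → loss $0.
$1834.2: truthful gives $0, deviation gives −$123.3 → loss $123.3.
$2814.6: same outcome either way → loss $0.
Maximum loss: $211.7.

$211.7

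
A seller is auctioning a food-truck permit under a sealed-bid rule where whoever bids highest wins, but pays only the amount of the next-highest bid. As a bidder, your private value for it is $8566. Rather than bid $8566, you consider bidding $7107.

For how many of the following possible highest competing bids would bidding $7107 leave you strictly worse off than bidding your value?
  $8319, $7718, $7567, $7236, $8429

5

The deviation hurts exactly when the highest competing bid lies strictly between $7107 and $8566 — underbidding then forfeits a profitable win.
$8319: inside the interval → strictly worse (loss $247).
$7718: inside the interval → strictly worse (loss $848).
$7567: inside the interval → strictly worse (loss $999).
$7236: inside the interval → strictly worse (loss $1330).
$8429: inside the interval → strictly worse (loss $137).
Count: 5.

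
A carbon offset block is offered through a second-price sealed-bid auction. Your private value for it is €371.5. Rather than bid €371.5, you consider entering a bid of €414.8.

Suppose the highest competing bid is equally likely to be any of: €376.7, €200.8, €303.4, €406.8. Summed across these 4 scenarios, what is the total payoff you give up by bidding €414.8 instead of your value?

€40.5

The deviation costs you only when the competing bid falls strictly between €371.5 and €414.8; elsewhere both bids give the same outcome.
€376.7: truthful payoff €0, deviation payoff −€5.2 → loss €5.2.
€200.8: outcomes coincide → loss €0.
€303.4: outcomes coincide → loss €0.
€406.8: truthful payoff €0, deviation payoff −€35.3 → loss €35.3.
Total loss = €5.2 + €35.3 = €40.5.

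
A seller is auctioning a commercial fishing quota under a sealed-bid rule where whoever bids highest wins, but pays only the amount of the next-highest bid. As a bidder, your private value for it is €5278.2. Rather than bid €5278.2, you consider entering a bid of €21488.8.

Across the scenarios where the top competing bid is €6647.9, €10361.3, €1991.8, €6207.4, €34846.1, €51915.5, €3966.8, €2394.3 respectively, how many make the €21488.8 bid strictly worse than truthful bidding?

3

The deviation hurts exactly when the highest competing bid lies strictly between €5278.2 and €21488.8 — overbidding then wins at a price above your value.
€6647.9: inside the interval → strictly worse (loss €1369.7).
€10361.3: inside the interval → strictly worse (loss €5083.1).
€1991.8: below both → same outcome either way.
€6207.4: inside the interval → strictly worse (loss €929.2).
€34846.1: above both → same outcome either way.
€51915.5: above both → same outcome either way.
€3966.8: below both → same outcome either way.
€2394.3: below both → same outcome either way.
Count: 3.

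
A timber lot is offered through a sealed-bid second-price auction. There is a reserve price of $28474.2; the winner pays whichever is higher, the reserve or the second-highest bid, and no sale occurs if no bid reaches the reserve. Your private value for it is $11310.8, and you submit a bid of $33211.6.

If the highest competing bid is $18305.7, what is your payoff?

−$17163.4

Your bid $33211.6 is the highest and exceeds the reserve.
Price = max(second-highest bid, reserve) = max($18305.7, $28474.2) = $28474.2.
Payoff = $11310.8 − $28474.2 = −$17163.4.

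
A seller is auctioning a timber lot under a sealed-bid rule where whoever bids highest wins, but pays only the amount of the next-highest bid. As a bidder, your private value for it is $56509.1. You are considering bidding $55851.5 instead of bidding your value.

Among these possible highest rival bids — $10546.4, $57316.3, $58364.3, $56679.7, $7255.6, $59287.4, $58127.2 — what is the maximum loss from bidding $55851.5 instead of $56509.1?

$10546.4: same outcome either way → loss $0.
$57316.3: same outcome either way → loss $0.
$58364.3: same outcome either way → loss $0.
$56679.7: same outcome either way → loss $0.
$7255.6: same outcome either way → loss $0.
$59287.4: same outcome either way → loss $0.
$58127.2: same outcome either way → loss $0.
Maximum loss: $0.

$0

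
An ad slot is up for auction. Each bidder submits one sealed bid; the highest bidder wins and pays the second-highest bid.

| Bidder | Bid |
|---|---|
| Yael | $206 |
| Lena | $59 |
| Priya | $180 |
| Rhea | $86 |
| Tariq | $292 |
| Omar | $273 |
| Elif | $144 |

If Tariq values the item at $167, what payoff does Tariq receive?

−$106

Highest bid: Tariq at $292, so Tariq wins.
Second-highest bid: Omar at $273 — that is the price the winner pays.
Tariq's payoff = value − price = $167 − $273 = −$106.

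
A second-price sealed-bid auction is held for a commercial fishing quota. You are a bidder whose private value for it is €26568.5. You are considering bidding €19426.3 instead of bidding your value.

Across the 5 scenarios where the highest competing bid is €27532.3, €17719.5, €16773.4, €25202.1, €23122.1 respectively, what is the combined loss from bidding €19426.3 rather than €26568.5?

The deviation costs you only when the competing bid falls strictly between €19426.3 and €26568.5; elsewhere both bids give the same outcome.
€27532.3: outcomes coincide → loss €0.
€17719.5: outcomes coincide → loss €0.
€16773.4: outcomes coincide → loss €0.
€25202.1: truthful payoff €1366.4, deviation payoff €0 → loss €1366.4.
€23122.1: truthful payoff €3446.4, deviation payoff €0 → loss €3446.4.
Total loss = €1366.4 + €3446.4 = €4812.8.
In a second-price auction your bid sets only whether you win, not what you pay, so bidding your true value is weakly dominant.

€4812.8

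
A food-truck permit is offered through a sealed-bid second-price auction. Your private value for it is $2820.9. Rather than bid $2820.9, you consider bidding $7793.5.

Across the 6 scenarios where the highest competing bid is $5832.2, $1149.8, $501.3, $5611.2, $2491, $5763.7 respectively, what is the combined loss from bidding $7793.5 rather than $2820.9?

The deviation costs you only when the competing bid falls strictly between $2820.9 and $7793.5; elsewhere both bids give the same outcome.
$5832.2: truthful payoff $0, deviation payoff −$3011.3 → loss $3011.3.
$1149.8: outcomes coincide → loss $0.
$501.3: outcomes coincide → loss $0.
$5611.2: truthful payoff $0, deviation payoff −$2790.3 → loss $2790.3.
$2491: outcomes coincide → loss $0.
$5763.7: truthful payoff $0, deviation payoff −$2942.8 → loss $2942.8.
Total loss = $3011.3 + $2790.3 + $2942.8 = $8744.4.

$8744.4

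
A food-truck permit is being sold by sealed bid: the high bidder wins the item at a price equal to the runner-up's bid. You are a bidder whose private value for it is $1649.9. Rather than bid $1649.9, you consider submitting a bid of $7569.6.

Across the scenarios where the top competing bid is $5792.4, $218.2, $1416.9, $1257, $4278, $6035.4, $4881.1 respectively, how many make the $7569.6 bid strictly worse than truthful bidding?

The deviation hurts exactly when the highest competing bid lies strictly between $1649.9 and $7569.6 — overbidding then wins at a price above your value.
$5792.4: inside the interval → strictly worse (loss $4142.5).
$218.2: below both → same outcome either way.
$1416.9: below both → same outcome either way.
$1257: below both → same outcome either way.
$4278: inside the interval → strictly worse (loss $2628.1).
$6035.4: inside the interval → strictly worse (loss $4385.5).
$4881.1: inside the interval → strictly worse (loss $3231.2).
Count: 4.

4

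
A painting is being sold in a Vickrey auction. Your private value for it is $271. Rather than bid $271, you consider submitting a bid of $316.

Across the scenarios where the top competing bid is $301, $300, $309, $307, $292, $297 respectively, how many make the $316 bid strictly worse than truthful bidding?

The deviation hurts exactly when the highest competing bid lies strictly between $271 and $316 — overbidding then wins at a price above your value.
$301: inside the interval → strictly worse (loss $30).
$300: inside the interval → strictly worse (loss $29).
$309: inside the interval → strictly worse (loss $38).
$307: inside the interval → strictly worse (loss $36).
$292: inside the interval → strictly worse (loss $21).
$297: inside the interval → strictly worse (loss $26).
Count: 6.

6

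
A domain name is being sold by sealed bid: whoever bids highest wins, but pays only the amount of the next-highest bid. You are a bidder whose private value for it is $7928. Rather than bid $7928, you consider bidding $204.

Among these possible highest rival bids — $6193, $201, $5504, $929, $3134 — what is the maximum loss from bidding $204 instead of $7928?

$6999

$6193: truthful gives $1735, deviation gives $0 → loss $1735.
$201: same outcome either way → loss $0.
$5504: truthful gives $2424, deviation gives $0 → loss $2424.
$929: truthful gives $6999, deviation gives $0 → loss $6999.
$3134: truthful gives $4794, deviation gives $0 → loss $4794.
Maximum loss: $6999.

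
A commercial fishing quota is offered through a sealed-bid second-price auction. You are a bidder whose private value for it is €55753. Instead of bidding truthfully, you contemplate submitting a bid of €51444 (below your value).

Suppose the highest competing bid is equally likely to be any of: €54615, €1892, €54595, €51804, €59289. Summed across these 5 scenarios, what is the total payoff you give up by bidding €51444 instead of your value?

The deviation costs you only when the competing bid falls strictly between €51444 and €55753; elsewhere both bids give the same outcome.
€54615: truthful payoff €1138, deviation payoff €0 → loss €1138.
€1892: outcomes coincide → loss €0.
€54595: truthful payoff €1158, deviation payoff €0 → loss €1158.
€51804: truthful payoff €3949, deviation payoff €0 → loss €3949.
€59289: outcomes coincide → loss €0.
Total loss = €1138 + €1158 + €3949 = €6245.

€6245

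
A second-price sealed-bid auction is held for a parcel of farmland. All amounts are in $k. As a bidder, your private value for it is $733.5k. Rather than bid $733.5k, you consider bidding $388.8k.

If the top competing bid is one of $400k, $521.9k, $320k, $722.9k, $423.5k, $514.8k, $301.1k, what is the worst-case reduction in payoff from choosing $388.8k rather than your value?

$400k: truthful gives $333.5k, deviation gives $0k → loss $333.5k.
$521.9k: truthful gives $211.6k, deviation gives $0k → loss $211.6k.
$320k: same outcome either way → loss $0k.
$722.9k: truthful gives $10.6k, deviation gives $0k → loss $10.6k.
$423.5k: truthful gives $310k, deviation gives $0k → loss $310k.
$514.8k: truthful gives $218.7k, deviation gives $0k → loss $218.7k.
$301.1k: same outcome either way → loss $0k.
Maximum loss: $333.5k.

$333.5k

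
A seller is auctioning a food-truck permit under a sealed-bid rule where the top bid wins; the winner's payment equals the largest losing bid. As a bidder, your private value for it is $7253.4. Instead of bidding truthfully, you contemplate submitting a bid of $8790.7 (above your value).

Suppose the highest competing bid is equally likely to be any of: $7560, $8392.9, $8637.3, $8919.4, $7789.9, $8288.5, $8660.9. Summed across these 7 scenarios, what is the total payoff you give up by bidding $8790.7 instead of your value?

$5809.1

The deviation costs you only when the competing bid falls strictly between $7253.4 and $8790.7; elsewhere both bids give the same outcome.
$7560: truthful payoff $0, deviation payoff −$306.6 → loss $306.6.
$8392.9: truthful payoff $0, deviation payoff −$1139.5 → loss $1139.5.
$8637.3: truthful payoff $0, deviation payoff −$1383.9 → loss $1383.9.
$8919.4: outcomes coincide → loss $0.
$7789.9: truthful payoff $0, deviation payoff −$536.5 → loss $536.5.
$8288.5: truthful payoff $0, deviation payoff −$1035.1 → loss $1035.1.
$8660.9: truthful payoff $0, deviation payoff −$1407.5 → loss $1407.5.
Total loss = $306.6 + $1139.5 + $1383.9 + $536.5 + $1035.1 + $1407.5 = $5809.1.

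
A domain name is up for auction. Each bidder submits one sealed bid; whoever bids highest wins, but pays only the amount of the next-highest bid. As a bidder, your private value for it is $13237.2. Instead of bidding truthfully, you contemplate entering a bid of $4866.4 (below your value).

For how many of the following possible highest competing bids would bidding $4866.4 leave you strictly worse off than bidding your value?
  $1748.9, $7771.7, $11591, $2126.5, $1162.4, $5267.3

The deviation hurts exactly when the highest competing bid lies strictly between $4866.4 and $13237.2 — underbidding then forfeits a profitable win.
$1748.9: below both → same outcome either way.
$7771.7: inside the interval → strictly worse (loss $5465.5).
$11591: inside the interval → strictly worse (loss $1646.2).
$2126.5: below both → same outcome either way.
$1162.4: below both → same outcome either way.
$5267.3: inside the interval → strictly worse (loss $7969.9).
Count: 3.

3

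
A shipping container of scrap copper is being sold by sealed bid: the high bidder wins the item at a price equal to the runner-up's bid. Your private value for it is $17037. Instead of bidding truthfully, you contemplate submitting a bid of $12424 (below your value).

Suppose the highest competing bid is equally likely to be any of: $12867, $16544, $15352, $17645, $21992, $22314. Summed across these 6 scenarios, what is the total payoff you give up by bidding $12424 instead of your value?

$6348

The deviation costs you only when the competing bid falls strictly between $12424 and $17037; elsewhere both bids give the same outcome.
$12867: truthful payoff $4170, deviation payoff $0 → loss $4170.
$16544: truthful payoff $493, deviation payoff $0 → loss $493.
$15352: truthful payoff $1685, deviation payoff $0 → loss $1685.
$17645: outcomes coincide → loss $0.
$21992: outcomes coincide → loss $0.
$22314: outcomes coincide → loss $0.
Total loss = $4170 + $493 + $1685 = $6348.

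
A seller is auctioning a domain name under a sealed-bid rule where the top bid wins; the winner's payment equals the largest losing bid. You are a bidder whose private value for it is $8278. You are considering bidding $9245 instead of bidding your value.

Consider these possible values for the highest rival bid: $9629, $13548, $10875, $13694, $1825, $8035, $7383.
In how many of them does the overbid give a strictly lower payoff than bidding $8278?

The deviation hurts exactly when the highest competing bid lies strictly between $8278 and $9245 — overbidding then wins at a price above your value.
$9629: above both → same outcome either way.
$13548: above both → same outcome either way.
$10875: above both → same outcome either way.
$13694: above both → same outcome either way.
$1825: below both → same outcome either way.
$8035: below both → same outcome either way.
$7383: below both → same outcome either way.
Count: 0.

0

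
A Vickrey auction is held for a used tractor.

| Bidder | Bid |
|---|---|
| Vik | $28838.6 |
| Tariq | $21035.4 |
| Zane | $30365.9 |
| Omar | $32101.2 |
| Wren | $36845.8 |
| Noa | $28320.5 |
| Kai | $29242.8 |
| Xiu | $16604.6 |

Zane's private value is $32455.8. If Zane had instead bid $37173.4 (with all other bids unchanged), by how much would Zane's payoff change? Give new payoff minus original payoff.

−$4390

The highest bid among the other bidders is $36845.8; Zane's bid doesn't change that.
Original bid $30365.9: Zane is not highest (top rival bid is $36845.8); payoff $0.
Alternative bid $37173.4: Zane is highest, pays the top rival bid $36845.8; payoff $32455.8 − $36845.8 = −$4390.
Change in payoff = −$4390 − ($0) = −$4390.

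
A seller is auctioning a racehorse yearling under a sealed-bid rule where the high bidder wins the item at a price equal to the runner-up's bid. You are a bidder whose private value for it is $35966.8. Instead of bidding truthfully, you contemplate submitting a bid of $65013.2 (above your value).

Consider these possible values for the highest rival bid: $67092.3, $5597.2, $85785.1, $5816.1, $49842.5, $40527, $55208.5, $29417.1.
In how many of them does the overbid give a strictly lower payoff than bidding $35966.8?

The deviation hurts exactly when the highest competing bid lies strictly between $35966.8 and $65013.2 — overbidding then wins at a price above your value.
$67092.3: above both → same outcome either way.
$5597.2: below both → same outcome either way.
$85785.1: above both → same outcome either way.
$5816.1: below both → same outcome either way.
$49842.5: inside the interval → strictly worse (loss $13875.7).
$40527: inside the interval → strictly worse (loss $4560.2).
$55208.5: inside the interval → strictly worse (loss $19241.7).
$29417.1: below both → same outcome either way.
Count: 3.

3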